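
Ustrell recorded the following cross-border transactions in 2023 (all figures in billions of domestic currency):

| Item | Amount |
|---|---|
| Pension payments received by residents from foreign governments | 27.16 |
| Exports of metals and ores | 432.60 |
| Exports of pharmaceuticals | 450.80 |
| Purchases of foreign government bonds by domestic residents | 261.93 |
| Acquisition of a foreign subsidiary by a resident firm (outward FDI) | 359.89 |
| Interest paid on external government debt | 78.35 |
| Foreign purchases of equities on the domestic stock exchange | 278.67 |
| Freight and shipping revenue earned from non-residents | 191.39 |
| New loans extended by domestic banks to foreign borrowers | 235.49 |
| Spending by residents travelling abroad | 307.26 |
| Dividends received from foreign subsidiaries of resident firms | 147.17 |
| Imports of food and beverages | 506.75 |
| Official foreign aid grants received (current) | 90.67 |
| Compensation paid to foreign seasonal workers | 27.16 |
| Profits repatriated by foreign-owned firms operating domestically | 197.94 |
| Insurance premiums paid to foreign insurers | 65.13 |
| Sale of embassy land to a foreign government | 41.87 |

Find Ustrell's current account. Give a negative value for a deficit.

Goods: -506.75 + 450.80 + 432.60 = 376.65
Services: -65.13 - 307.26 + 191.39 = -181.00
Primary income: 147.17 - 27.16 - 197.94 - 78.35 = -156.28
Secondary income: 90.67 + 27.16 = 117.83
Current account = 376.65 + (-181.00) + (-156.28) + 117.83 = 157.20
(Excluded from the current account — financial account: purchases of foreign government bonds by domestic residents 261.93, acquisition of a foreign subsidiary by a resident firm (outward FDI) 359.89, foreign purchases of equities on the domestic stock exchange 278.67, new loans extended by domestic banks to foreign borrowers 235.49; capital account: sale of embassy land to a foreign government 41.87.)

157.20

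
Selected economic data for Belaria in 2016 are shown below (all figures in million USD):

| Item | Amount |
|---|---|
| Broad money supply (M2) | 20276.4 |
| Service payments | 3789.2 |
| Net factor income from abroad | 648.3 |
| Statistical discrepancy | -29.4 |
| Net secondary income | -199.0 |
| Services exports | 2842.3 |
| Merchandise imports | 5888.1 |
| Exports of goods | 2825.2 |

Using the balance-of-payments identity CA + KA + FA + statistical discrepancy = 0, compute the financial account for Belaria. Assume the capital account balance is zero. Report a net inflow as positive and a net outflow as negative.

Goods balance = 2825.2 - 5888.1 = -3062.9
Services balance = 2842.3 - 3789.2 = -946.9
Trade balance (goods + services) = -3062.9 + (-946.9) = -4009.8
Net primary income = 648.3
Net secondary income = -199.0
Current account = -4009.8 + 648.3 + (-199.0) = -3560.5
Financial account = -(-3560.5 + (-29.4)) = 3589.9

3589.9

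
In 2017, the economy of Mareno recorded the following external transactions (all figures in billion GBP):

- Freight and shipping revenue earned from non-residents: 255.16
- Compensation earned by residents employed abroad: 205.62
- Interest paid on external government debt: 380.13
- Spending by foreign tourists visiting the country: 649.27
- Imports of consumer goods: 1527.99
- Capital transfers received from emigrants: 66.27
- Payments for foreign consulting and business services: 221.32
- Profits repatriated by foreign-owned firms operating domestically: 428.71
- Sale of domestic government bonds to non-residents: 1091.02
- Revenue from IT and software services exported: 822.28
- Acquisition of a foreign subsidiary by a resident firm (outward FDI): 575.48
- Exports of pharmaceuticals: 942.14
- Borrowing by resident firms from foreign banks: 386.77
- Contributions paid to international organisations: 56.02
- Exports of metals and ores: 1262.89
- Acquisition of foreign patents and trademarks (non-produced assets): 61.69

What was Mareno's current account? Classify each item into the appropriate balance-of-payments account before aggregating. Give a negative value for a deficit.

Goods: -1527.99 + 1262.89 + 942.14 = 677.04
Services: 649.27 - 221.32 + 822.28 + 255.16 = 1505.39
Primary income: -380.13 + 205.62 - 428.71 = -603.22
Secondary income: -56.02
Current account = 677.04 + 1505.39 + (-603.22) + (-56.02) = 1523.19
(Excluded from the current account — capital account: capital transfers received from emigrants 66.27, acquisition of foreign patents and trademarks (non-produced assets) 61.69; financial account: sale of domestic government bonds to non-residents 1091.02, acquisition of a foreign subsidiary by a resident firm (outward FDI) 575.48, borrowing by resident firms from foreign banks 386.77.)

1523.19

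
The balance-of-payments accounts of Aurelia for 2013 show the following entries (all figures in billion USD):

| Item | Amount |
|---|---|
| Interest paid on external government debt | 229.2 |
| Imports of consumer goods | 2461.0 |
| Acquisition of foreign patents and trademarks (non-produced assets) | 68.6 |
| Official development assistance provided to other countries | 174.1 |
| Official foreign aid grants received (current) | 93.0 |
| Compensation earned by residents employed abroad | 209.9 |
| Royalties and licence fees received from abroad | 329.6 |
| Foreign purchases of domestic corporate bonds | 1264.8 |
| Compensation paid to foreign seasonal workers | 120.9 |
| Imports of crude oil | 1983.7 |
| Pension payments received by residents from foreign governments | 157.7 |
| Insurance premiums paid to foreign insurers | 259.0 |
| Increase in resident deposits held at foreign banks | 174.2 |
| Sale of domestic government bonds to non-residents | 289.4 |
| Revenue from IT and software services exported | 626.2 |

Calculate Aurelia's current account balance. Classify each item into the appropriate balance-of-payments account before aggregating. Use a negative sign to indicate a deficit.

Goods: -2461.0 - 1983.7 = -4444.7
Services: 329.6 + 626.2 - 259.0 = 696.8
Primary income: -120.9 - 229.2 + 209.9 = -140.2
Secondary income: 93.0 + 157.7 - 174.1 = 76.6
Current account = (-4444.7) + 696.8 + (-140.2) + 76.6 = -3811.5
(Excluded from the current account — capital account: acquisition of foreign patents and trademarks (non-produced assets) 68.6; financial account: foreign purchases of domestic corporate bonds 1264.8, increase in resident deposits held at foreign banks 174.2, sale of domestic government bonds to non-residents 289.4.)

-3811.5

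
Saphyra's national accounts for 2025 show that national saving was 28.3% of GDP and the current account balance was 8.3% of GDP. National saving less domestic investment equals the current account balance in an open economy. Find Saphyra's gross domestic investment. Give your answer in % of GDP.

S - I = CA (net lending to the rest of the world).
I = S - CA = 28.3 - 8.3 = 20.0

20.0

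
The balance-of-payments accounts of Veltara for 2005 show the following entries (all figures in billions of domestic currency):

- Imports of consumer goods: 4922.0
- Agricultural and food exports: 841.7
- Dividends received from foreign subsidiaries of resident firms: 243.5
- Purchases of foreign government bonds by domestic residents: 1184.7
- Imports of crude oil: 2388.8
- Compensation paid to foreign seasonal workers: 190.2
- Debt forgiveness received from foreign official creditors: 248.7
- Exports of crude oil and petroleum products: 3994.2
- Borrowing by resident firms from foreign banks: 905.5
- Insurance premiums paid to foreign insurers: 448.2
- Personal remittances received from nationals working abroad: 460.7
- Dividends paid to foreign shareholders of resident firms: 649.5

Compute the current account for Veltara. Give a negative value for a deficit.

-3058.6

Goods: -2388.8 + 841.7 + 3994.2 - 4922.0 = -2474.9
Services: -448.2
Primary income: 243.5 - 190.2 - 649.5 = -596.2
Secondary income: 460.7
Current account = (-2474.9) + (-448.2) + (-596.2) + 460.7 = -3058.6
(Excluded from the current account — financial account: purchases of foreign government bonds by domestic residents 1184.7, borrowing by resident firms from foreign banks 905.5; capital account: debt forgiveness received from foreign official creditors 248.7.)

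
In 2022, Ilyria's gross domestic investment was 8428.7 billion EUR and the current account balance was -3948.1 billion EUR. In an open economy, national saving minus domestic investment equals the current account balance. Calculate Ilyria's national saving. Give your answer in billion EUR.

4480.6

S = I + CA = 8428.7 + (-3948.1) = 4480.6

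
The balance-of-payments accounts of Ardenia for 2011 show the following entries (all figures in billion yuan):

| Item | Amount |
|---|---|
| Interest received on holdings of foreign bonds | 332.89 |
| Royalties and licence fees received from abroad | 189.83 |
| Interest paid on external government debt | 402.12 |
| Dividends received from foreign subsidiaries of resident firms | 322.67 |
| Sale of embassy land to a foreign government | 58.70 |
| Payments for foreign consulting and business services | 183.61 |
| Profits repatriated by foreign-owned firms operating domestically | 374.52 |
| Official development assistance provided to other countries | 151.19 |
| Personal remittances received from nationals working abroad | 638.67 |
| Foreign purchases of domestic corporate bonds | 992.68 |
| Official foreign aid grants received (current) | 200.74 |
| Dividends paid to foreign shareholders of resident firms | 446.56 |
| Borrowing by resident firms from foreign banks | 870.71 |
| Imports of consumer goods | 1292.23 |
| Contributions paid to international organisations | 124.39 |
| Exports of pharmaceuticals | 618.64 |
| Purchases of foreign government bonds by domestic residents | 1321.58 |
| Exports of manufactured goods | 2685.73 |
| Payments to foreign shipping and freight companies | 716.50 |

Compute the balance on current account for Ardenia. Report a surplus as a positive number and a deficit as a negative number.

1298.05

Goods: 2685.73 + 618.64 - 1292.23 = 2012.14
Services: -183.61 - 716.50 + 189.83 = -710.28
Primary income: 322.67 + 332.89 - 402.12 - 374.52 - 446.56 = -567.64
Secondary income: -124.39 + 638.67 - 151.19 + 200.74 = 563.83
Current account = 2012.14 + (-710.28) + (-567.64) + 563.83 = 1298.05
(Excluded from the current account — capital account: sale of embassy land to a foreign government 58.70; financial account: foreign purchases of domestic corporate bonds 992.68, borrowing by resident firms from foreign banks 870.71, purchases of foreign government bonds by domestic residents 1321.58.)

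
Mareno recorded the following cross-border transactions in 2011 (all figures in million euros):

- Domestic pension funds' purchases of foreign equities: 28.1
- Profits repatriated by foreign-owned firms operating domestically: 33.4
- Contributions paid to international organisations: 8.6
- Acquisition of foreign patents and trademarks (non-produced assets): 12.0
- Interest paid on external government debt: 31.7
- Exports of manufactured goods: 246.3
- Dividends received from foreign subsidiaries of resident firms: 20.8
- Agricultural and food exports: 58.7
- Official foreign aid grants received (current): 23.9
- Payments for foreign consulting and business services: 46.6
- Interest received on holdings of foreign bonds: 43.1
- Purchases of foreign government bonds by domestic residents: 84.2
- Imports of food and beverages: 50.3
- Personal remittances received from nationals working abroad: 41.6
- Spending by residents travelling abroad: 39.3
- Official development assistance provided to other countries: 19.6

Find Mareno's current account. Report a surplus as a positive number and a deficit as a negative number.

Goods: 246.3 - 50.3 + 58.7 = 254.7
Services: -39.3 - 46.6 = -85.9
Primary income: 20.8 - 33.4 + 43.1 - 31.7 = -1.2
Secondary income: -19.6 + 23.9 + 41.6 - 8.6 = 37.3
Current account = 254.7 + (-85.9) + (-1.2) + 37.3 = 204.9
(Excluded from the current account — financial account: domestic pension funds' purchases of foreign equities 28.1, purchases of foreign government bonds by domestic residents 84.2; capital account: acquisition of foreign patents and trademarks (non-produced assets) 12.0.)

204.9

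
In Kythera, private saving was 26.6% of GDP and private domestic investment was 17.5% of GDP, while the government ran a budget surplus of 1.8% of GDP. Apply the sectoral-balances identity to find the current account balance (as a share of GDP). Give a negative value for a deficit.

10.9

By the sectoral-balances identity, CA = (S_private - I) + (T - G).
Private balance = 26.6 - 17.5 = 9.1
Government balance (T - G) = 1.8
CA = 9.1 + 1.8 = 10.9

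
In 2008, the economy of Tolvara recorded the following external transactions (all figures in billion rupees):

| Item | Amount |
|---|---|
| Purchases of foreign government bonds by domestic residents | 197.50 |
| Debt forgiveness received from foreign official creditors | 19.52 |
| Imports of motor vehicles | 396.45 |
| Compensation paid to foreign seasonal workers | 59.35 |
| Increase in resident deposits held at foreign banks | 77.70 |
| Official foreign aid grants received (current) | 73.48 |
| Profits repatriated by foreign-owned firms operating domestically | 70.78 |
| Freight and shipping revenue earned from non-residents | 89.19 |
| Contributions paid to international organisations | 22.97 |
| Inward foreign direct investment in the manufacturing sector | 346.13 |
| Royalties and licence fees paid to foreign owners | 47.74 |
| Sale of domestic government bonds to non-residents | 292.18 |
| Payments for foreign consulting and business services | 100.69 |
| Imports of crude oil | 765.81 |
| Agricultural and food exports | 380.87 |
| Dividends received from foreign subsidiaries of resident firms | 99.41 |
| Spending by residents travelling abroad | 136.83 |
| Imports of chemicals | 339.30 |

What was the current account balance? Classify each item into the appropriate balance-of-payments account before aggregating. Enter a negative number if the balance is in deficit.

-1296.97

Goods: 380.87 - 396.45 - 765.81 - 339.30 = -1120.69
Services: -47.74 + 89.19 - 136.83 - 100.69 = -196.07
Primary income: -59.35 - 70.78 + 99.41 = -30.72
Secondary income: -22.97 + 73.48 = 50.51
Current account = (-1120.69) + (-196.07) + (-30.72) + 50.51 = -1296.97
(Excluded from the current account — financial account: purchases of foreign government bonds by domestic residents 197.50, increase in resident deposits held at foreign banks 77.70, inward foreign direct investment in the manufacturing sector 346.13, sale of domestic government bonds to non-residents 292.18; capital account: debt forgiveness received from foreign official creditors 19.52.)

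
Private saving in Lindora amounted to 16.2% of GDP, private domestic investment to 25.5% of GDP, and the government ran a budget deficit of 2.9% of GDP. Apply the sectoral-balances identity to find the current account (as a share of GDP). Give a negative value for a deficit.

By the sectoral-balances identity, CA = (S_private - I) + (T - G).
Private balance = 16.2 - 25.5 = -9.3
Government balance (T - G) = -2.9
CA = -9.3 + (-2.9) = -12.2

-12.2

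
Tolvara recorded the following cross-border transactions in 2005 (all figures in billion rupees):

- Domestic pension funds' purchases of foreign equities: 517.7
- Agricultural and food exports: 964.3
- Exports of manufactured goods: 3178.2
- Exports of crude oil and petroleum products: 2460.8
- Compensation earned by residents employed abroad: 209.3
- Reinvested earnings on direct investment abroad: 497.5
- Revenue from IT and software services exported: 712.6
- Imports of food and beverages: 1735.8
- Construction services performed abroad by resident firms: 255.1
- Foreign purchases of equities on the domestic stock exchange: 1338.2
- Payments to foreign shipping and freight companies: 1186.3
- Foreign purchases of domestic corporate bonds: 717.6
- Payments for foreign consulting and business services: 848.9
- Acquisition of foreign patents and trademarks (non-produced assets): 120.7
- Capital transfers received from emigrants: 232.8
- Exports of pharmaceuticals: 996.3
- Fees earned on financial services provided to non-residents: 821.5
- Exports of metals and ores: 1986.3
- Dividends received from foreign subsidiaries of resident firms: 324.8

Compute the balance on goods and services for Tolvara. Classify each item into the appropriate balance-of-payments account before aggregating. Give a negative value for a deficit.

Goods: 1986.3 - 1735.8 + 964.3 + 3178.2 + 996.3 + 2460.8 = 7850.1
Services: -1186.3 + 255.1 - 848.9 + 712.6 + 821.5 = -246.0
Trade balance = 7850.1 + (-246.0) = 7604.1
(Excluded from the trade balance — financial account: domestic pension funds' purchases of foreign equities 517.7, foreign purchases of equities on the domestic stock exchange 1338.2, foreign purchases of domestic corporate bonds 717.6; primary income: compensation earned by residents employed abroad 209.3, reinvested earnings on direct investment abroad 497.5, dividends received from foreign subsidiaries of resident firms 324.8; capital account: acquisition of foreign patents and trademarks (non-produced assets) 120.7, capital transfers received from emigrants 232.8.)

7604.1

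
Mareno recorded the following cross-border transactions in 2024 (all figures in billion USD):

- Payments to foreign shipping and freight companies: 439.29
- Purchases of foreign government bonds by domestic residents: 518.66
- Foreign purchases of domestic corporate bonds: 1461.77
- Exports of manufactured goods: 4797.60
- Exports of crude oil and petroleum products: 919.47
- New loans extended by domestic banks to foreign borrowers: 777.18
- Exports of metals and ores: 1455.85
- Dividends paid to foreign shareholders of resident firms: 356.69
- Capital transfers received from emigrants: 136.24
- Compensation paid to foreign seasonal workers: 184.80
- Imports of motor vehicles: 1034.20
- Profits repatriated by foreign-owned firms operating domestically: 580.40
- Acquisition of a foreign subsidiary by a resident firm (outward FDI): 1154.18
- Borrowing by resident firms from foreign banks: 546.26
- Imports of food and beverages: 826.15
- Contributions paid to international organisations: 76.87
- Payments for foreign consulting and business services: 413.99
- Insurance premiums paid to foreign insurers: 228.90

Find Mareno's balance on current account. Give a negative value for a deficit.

Goods: -826.15 - 1034.20 + 4797.60 + 1455.85 + 919.47 = 5312.57
Services: -439.29 - 413.99 - 228.90 = -1082.18
Primary income: -184.80 - 356.69 - 580.40 = -1121.89
Secondary income: -76.87
Current account = 5312.57 + (-1082.18) + (-1121.89) + (-76.87) = 3031.63
(Excluded from the current account — financial account: purchases of foreign government bonds by domestic residents 518.66, foreign purchases of domestic corporate bonds 1461.77, new loans extended by domestic banks to foreign borrowers 777.18, acquisition of a foreign subsidiary by a resident firm (outward FDI) 1154.18, borrowing by resident firms from foreign banks 546.26; capital account: capital transfers received from emigrants 136.24.)

3031.63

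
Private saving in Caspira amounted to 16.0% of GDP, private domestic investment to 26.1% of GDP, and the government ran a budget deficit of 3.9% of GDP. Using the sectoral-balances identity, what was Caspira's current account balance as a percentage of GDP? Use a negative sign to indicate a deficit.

By the sectoral-balances identity, CA = (S_private - I) + (T - G).
Private balance = 16.0 - 26.1 = -10.1
Government balance (T - G) = -3.9
CA = -10.1 + (-3.9) = -14.0

-14.0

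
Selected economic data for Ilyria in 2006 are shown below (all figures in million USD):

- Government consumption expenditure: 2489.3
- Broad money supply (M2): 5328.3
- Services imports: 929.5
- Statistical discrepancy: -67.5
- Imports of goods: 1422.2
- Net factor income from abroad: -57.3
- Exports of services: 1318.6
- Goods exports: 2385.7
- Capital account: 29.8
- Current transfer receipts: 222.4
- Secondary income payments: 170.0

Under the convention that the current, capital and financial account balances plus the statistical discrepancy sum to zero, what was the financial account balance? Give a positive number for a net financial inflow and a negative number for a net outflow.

-1310.0

Goods balance = 2385.7 - 1422.2 = 963.5
Services balance = 1318.6 - 929.5 = 389.1
Trade balance (goods + services) = 963.5 + 389.1 = 1352.6
Net primary income = -57.3
Net secondary income = 222.4 - 170.0 = 52.4
Current account = 1352.6 + (-57.3) + 52.4 = 1347.7
Financial account = -(1347.7 + 29.8 + (-67.5)) = -1310.0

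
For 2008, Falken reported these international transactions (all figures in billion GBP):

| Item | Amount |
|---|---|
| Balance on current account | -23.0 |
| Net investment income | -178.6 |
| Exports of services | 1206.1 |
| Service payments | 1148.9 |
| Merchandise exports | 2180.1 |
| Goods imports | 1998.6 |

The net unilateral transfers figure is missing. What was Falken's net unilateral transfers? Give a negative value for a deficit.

-83.1

Current account = goods balance + services balance + net primary income + net secondary income
Sum of the known components = 60.1
Net unilateral transfers = CA - (known components) = -23.0 - 60.1 = -83.1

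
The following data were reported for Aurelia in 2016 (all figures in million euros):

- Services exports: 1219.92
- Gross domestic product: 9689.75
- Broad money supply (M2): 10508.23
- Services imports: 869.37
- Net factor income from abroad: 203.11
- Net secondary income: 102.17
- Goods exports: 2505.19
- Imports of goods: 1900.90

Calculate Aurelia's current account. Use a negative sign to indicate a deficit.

Goods balance = 2505.19 - 1900.90 = 604.29
Services balance = 1219.92 - 869.37 = 350.55
Trade balance (goods + services) = 604.29 + 350.55 = 954.84
Net primary income = 203.11
Net secondary income = 102.17
Current account = 954.84 + 203.11 + 102.17 = 1260.12

1260.12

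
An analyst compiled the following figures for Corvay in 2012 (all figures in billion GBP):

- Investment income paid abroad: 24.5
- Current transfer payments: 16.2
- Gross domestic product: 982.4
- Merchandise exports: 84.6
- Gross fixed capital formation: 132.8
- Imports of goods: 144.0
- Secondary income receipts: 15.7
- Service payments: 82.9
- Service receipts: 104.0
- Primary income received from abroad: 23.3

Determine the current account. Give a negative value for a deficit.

Goods balance = 84.6 - 144.0 = -59.4
Services balance = 104.0 - 82.9 = 21.1
Trade balance (goods + services) = -59.4 + 21.1 = -38.3
Net primary income = 23.3 - 24.5 = -1.2
Net secondary income = 15.7 - 16.2 = -0.5
Current account = -38.3 + (-1.2) + (-0.5) = -40.0

-40.0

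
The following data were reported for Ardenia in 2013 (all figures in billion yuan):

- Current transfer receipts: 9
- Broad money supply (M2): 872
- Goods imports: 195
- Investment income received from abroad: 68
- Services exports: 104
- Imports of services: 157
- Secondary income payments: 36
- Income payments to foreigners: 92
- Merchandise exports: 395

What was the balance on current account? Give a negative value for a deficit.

96

Goods balance = 395 - 195 = 200
Services balance = 104 - 157 = -53
Trade balance (goods + services) = 200 + (-53) = 147
Net primary income = 68 - 92 = -24
Net secondary income = 9 - 36 = -27
Current account = 147 + (-24) + (-27) = 96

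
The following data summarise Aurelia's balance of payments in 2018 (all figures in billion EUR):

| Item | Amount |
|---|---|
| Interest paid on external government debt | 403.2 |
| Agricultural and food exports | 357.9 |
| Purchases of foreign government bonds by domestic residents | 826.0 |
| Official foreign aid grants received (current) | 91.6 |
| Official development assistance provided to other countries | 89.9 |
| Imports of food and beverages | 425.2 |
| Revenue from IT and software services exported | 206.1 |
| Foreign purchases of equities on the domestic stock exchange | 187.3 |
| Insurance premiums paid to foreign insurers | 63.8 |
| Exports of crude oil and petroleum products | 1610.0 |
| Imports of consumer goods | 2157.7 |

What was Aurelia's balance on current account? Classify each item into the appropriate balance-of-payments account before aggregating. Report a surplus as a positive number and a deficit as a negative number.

-874.2

Goods: 357.9 - 425.2 - 2157.7 + 1610.0 = -615.0
Services: -63.8 + 206.1 = 142.3
Primary income: -403.2
Secondary income: 91.6 - 89.9 = 1.7
Current account = (-615.0) + 142.3 + (-403.2) + 1.7 = -874.2
(Excluded from the current account — financial account: purchases of foreign government bonds by domestic residents 826.0, foreign purchases of equities on the domestic stock exchange 187.3.)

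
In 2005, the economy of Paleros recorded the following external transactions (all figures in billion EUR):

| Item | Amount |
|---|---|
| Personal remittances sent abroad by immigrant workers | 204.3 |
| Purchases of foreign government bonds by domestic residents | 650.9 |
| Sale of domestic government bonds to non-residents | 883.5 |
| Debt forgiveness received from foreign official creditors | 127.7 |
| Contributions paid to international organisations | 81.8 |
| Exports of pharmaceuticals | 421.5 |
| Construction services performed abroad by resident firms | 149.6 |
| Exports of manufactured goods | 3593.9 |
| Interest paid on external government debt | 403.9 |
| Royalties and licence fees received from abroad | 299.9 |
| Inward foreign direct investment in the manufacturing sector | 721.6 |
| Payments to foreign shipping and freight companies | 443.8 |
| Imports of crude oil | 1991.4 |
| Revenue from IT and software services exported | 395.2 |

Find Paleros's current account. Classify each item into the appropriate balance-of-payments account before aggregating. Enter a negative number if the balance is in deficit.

Goods: -1991.4 + 421.5 + 3593.9 = 2024.0
Services: -443.8 + 149.6 + 395.2 + 299.9 = 400.9
Primary income: -403.9
Secondary income: -204.3 - 81.8 = -286.1
Current account = 2024.0 + 400.9 + (-403.9) + (-286.1) = 1734.9
(Excluded from the current account — financial account: purchases of foreign government bonds by domestic residents 650.9, sale of domestic government bonds to non-residents 883.5, inward foreign direct investment in the manufacturing sector 721.6; capital account: debt forgiveness received from foreign official creditors 127.7.)

1734.9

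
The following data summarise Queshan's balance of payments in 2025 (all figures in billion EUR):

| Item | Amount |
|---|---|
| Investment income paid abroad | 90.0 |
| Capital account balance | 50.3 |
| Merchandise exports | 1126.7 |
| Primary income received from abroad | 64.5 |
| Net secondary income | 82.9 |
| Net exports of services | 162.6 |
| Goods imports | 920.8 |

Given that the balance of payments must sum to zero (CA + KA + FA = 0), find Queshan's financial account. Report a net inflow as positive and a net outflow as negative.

-476.2

Goods balance = 1126.7 - 920.8 = 205.9
Services balance = 162.6
Trade balance (goods + services) = 205.9 + 162.6 = 368.5
Net primary income = 64.5 - 90.0 = -25.5
Net secondary income = 82.9
Current account = 368.5 + (-25.5) + 82.9 = 425.9
Financial account = -(425.9 + 50.3) = -476.2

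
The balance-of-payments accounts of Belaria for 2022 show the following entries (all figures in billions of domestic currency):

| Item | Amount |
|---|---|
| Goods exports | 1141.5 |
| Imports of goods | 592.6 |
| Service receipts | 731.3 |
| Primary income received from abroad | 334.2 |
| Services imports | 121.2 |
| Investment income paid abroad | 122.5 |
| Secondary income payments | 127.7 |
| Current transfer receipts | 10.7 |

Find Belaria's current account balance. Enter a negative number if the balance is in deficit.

Goods balance = 1141.5 - 592.6 = 548.9
Services balance = 731.3 - 121.2 = 610.1
Trade balance (goods + services) = 548.9 + 610.1 = 1159.0
Net primary income = 334.2 - 122.5 = 211.7
Net secondary income = 10.7 - 127.7 = -117.0
Current account = 1159.0 + 211.7 + (-117.0) = 1253.7

1253.7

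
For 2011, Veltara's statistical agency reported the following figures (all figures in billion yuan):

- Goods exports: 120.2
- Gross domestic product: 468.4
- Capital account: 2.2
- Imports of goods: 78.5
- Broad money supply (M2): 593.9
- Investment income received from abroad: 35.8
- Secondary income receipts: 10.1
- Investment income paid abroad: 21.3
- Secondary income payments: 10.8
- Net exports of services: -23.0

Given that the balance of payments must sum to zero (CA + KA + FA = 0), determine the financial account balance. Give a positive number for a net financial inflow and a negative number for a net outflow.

Goods balance = 120.2 - 78.5 = 41.7
Services balance = -23.0
Trade balance (goods + services) = 41.7 + (-23.0) = 18.7
Net primary income = 35.8 - 21.3 = 14.5
Net secondary income = 10.1 - 10.8 = -0.7
Current account = 18.7 + 14.5 + (-0.7) = 32.5
Financial account = -(32.5 + 2.2) = -34.7

-34.7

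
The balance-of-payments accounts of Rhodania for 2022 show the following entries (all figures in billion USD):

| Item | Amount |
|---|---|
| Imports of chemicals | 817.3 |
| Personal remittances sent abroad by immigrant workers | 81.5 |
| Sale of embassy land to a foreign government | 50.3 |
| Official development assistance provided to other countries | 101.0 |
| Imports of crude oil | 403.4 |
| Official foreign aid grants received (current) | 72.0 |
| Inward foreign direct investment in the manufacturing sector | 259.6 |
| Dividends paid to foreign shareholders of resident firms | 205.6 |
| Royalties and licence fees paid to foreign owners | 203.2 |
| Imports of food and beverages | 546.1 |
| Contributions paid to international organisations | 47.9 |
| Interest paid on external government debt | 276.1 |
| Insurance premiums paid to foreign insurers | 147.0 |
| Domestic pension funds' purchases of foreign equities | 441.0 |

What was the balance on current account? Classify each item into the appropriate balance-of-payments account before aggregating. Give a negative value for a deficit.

Goods: -817.3 - 546.1 - 403.4 = -1766.8
Services: -203.2 - 147.0 = -350.2
Primary income: -276.1 - 205.6 = -481.7
Secondary income: -81.5 - 101.0 - 47.9 + 72.0 = -158.4
Current account = (-1766.8) + (-350.2) + (-481.7) + (-158.4) = -2757.1
(Excluded from the current account — capital account: sale of embassy land to a foreign government 50.3; financial account: inward foreign direct investment in the manufacturing sector 259.6, domestic pension funds' purchases of foreign equities 441.0.)

-2757.1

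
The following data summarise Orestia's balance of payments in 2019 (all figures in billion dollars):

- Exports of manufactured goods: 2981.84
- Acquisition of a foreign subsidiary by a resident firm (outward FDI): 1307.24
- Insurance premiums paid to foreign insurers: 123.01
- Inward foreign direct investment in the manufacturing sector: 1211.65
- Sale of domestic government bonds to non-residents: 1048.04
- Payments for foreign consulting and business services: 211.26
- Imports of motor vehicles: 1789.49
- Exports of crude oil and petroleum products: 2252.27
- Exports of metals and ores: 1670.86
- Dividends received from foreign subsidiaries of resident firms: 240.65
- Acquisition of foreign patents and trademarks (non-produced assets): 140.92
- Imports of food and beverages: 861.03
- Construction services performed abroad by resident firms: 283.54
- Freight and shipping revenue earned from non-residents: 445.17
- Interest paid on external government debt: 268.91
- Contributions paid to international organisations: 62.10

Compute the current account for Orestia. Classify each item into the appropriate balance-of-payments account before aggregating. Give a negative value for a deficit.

Goods: -861.03 + 1670.86 - 1789.49 + 2981.84 + 2252.27 = 4254.45
Services: -211.26 - 123.01 + 283.54 + 445.17 = 394.44
Primary income: 240.65 - 268.91 = -28.26
Secondary income: -62.10
Current account = 4254.45 + 394.44 + (-28.26) + (-62.10) = 4558.53
(Excluded from the current account — financial account: acquisition of a foreign subsidiary by a resident firm (outward FDI) 1307.24, inward foreign direct investment in the manufacturing sector 1211.65, sale of domestic government bonds to non-residents 1048.04; capital account: acquisition of foreign patents and trademarks (non-produced assets) 140.92.)

4558.53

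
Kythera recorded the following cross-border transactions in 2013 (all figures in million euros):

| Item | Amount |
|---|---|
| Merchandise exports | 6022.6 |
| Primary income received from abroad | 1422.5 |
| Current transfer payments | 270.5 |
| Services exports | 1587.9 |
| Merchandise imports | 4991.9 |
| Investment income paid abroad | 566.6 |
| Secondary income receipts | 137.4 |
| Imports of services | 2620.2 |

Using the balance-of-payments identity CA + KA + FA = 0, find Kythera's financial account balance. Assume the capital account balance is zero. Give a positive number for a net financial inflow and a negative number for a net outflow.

Goods balance = 6022.6 - 4991.9 = 1030.7
Services balance = 1587.9 - 2620.2 = -1032.3
Trade balance (goods + services) = 1030.7 + (-1032.3) = -1.6
Net primary income = 1422.5 - 566.6 = 855.9
Net secondary income = 137.4 - 270.5 = -133.1
Current account = -1.6 + 855.9 + (-133.1) = 721.2
Financial account = -(721.2) = -721.2

-721.2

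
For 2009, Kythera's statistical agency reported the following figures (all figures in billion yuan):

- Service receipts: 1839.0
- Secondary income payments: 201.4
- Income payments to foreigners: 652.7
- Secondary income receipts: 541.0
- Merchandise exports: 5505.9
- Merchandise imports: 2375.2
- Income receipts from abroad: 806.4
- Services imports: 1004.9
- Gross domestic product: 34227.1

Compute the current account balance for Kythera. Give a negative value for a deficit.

4458.1

Goods balance = 5505.9 - 2375.2 = 3130.7
Services balance = 1839.0 - 1004.9 = 834.1
Trade balance (goods + services) = 3130.7 + 834.1 = 3964.8
Net primary income = 806.4 - 652.7 = 153.7
Net secondary income = 541.0 - 201.4 = 339.6
Current account = 3964.8 + 153.7 + 339.6 = 4458.1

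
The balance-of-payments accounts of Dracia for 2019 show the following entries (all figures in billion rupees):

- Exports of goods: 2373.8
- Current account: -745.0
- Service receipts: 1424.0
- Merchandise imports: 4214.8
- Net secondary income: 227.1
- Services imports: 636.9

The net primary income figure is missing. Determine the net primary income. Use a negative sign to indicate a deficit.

81.8

Current account = goods balance + services balance + net primary income + net secondary income
Sum of the known components = -826.8
Net primary income = CA - (known components) = -745.0 - (-826.8) = 81.8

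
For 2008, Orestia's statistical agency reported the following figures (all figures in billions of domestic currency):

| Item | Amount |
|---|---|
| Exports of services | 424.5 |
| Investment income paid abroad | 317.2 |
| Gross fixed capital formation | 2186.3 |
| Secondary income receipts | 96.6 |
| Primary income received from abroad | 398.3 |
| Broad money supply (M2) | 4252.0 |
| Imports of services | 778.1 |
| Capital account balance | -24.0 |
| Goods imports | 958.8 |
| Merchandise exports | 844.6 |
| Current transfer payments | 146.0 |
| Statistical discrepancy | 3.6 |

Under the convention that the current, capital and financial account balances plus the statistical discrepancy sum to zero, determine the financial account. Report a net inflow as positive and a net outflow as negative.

456.5

Goods balance = 844.6 - 958.8 = -114.2
Services balance = 424.5 - 778.1 = -353.6
Trade balance (goods + services) = -114.2 + (-353.6) = -467.8
Net primary income = 398.3 - 317.2 = 81.1
Net secondary income = 96.6 - 146.0 = -49.4
Current account = -467.8 + 81.1 + (-49.4) = -436.1
Financial account = -(-436.1 + (-24.0) + 3.6) = 456.5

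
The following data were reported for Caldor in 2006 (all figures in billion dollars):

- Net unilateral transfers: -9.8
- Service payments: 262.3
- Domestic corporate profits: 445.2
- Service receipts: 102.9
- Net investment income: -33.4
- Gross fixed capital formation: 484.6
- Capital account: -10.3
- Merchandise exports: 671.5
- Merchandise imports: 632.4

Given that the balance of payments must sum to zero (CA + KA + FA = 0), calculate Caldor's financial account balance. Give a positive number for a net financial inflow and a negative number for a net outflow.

173.8

Goods balance = 671.5 - 632.4 = 39.1
Services balance = 102.9 - 262.3 = -159.4
Trade balance (goods + services) = 39.1 + (-159.4) = -120.3
Net primary income = -33.4
Net secondary income = -9.8
Current account = -120.3 + (-33.4) + (-9.8) = -163.5
Financial account = -(-163.5 + (-10.3)) = 173.8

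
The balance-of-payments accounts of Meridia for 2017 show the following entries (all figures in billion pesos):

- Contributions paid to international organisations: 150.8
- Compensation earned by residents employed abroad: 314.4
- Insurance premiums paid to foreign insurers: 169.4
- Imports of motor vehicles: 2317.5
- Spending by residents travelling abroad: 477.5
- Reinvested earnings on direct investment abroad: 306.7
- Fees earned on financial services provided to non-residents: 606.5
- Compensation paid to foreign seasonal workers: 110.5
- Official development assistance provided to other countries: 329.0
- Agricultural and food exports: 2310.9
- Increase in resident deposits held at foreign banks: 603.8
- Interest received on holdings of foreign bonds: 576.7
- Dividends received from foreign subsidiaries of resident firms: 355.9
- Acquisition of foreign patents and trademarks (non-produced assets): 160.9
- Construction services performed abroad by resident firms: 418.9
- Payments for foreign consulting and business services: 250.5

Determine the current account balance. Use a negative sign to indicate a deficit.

Goods: 2310.9 - 2317.5 = -6.6
Services: -169.4 - 250.5 - 477.5 + 606.5 + 418.9 = 128.0
Primary income: 355.9 + 576.7 + 306.7 - 110.5 + 314.4 = 1443.2
Secondary income: -329.0 - 150.8 = -479.8
Current account = (-6.6) + 128.0 + 1443.2 + (-479.8) = 1084.8
(Excluded from the current account — financial account: increase in resident deposits held at foreign banks 603.8; capital account: acquisition of foreign patents and trademarks (non-produced assets) 160.9.)

1084.8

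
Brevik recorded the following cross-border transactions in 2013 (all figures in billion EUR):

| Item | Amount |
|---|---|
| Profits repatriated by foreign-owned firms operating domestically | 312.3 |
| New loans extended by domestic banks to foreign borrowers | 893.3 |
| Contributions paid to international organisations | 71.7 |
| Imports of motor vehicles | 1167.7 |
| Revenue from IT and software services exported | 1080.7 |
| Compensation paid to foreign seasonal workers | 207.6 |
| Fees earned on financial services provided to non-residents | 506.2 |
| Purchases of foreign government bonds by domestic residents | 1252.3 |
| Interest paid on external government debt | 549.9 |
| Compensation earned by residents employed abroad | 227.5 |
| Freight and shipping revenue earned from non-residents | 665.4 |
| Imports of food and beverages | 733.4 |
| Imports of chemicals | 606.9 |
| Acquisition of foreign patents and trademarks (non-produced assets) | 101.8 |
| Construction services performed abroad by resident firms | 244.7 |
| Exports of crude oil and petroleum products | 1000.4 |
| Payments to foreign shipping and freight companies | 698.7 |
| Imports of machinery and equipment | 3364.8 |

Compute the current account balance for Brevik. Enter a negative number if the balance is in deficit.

Goods: -606.9 - 733.4 - 1167.7 + 1000.4 - 3364.8 = -4872.4
Services: 506.2 - 698.7 + 665.4 + 244.7 + 1080.7 = 1798.3
Primary income: 227.5 - 312.3 - 549.9 - 207.6 = -842.3
Secondary income: -71.7
Current account = (-4872.4) + 1798.3 + (-842.3) + (-71.7) = -3988.1
(Excluded from the current account — financial account: new loans extended by domestic banks to foreign borrowers 893.3, purchases of foreign government bonds by domestic residents 1252.3; capital account: acquisition of foreign patents and trademarks (non-produced assets) 101.8.)

-3988.1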